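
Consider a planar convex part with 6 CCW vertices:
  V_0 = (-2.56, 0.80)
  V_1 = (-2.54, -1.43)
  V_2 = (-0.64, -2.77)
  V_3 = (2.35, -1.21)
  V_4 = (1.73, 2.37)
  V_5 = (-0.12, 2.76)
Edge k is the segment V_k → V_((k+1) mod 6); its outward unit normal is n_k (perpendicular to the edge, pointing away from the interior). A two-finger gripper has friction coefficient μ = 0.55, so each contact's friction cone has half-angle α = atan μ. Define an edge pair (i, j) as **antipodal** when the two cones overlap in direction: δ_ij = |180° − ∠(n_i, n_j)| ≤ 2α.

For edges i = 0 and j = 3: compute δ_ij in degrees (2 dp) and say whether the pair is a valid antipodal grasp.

δ = 9.31°, valid

α = atan 0.55 = 28.81°;  2α = 57.62°
edge 0: e_0 = (+0.02, -2.23);  n_0 = (-1.0000, -0.0090)
edge 3: e_3 = (-0.62, +3.58);  n_3 = (+0.9853, +0.1706)
∠(n_0, n_3) = 170.69°
δ = |180° − 170.69°| = 9.31°
9.31° ≤ 2α = 57.62°  →  valid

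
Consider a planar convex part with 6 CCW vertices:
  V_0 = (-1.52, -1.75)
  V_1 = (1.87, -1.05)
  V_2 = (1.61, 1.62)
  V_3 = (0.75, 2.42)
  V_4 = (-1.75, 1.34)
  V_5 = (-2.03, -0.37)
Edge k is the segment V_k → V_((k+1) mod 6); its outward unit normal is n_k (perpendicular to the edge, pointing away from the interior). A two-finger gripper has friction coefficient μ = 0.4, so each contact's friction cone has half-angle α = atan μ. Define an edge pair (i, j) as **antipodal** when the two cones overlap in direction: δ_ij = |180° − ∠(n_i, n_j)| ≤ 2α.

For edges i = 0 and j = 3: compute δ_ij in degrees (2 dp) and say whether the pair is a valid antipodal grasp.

α = atan 0.4 = 21.80°;  2α = 43.60°
edge 0: e_0 = (+3.39, +0.70);  n_0 = (+0.2022, -0.9793)
edge 3: e_3 = (-2.50, -1.08);  n_3 = (-0.3966, +0.9180)
∠(n_0, n_3) = 168.30°
δ = |180° − 168.30°| = 11.70°
11.70° ≤ 2α = 43.60°  →  valid

δ = 11.70°, valid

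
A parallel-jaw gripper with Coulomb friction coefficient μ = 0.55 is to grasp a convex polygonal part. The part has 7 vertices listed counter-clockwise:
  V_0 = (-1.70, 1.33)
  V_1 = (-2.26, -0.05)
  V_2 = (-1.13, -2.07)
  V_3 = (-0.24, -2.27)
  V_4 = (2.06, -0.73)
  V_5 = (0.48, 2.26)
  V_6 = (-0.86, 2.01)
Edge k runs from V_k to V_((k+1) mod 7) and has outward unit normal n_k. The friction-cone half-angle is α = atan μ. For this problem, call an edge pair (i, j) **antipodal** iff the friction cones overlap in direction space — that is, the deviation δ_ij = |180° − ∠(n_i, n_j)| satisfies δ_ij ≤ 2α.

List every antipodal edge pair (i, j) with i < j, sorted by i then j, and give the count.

α = atan 0.55 = 28.81°;  2α = 57.62°
n_0 = (-0.9266, +0.3760)
n_1 = (-0.8727, -0.4882)
n_2 = (-0.2193, -0.9757)
n_3 = (+0.5564, -0.8309)
n_4 = (+0.8841, +0.4672)
n_5 = (-0.1834, +0.9830)
n_6 = (-0.6292, +0.7772)
  (0,1): δ = 128.69°  ·
  (0,2): δ = 80.58°  ·
  (0,3): δ = 34.11°  ✓
  (0,4): δ = 49.94°  ✓
  (0,5): δ = 122.66°  ·
  (0,6): δ = 151.08°  ·
  (1,2): δ = 131.89°  ·
  (1,3): δ = 85.42°  ·
  (1,4): δ = 1.37°  ✓
  (1,5): δ = 71.35°  ·
  (1,6): δ = 99.77°  ·
  (2,3): δ = 133.53°  ·
  (2,4): δ = 49.48°  ✓
  (2,5): δ = 23.23°  ✓
  (2,6): δ = 51.66°  ✓
  (3,4): δ = 95.95°  ·
  (3,5): δ = 23.24°  ✓
  (3,6): δ = 5.19°  ✓
  (4,5): δ = 107.29°  ·
  (4,6): δ = 78.86°  ·
  (5,6): δ = 151.58°  ·
antipodal pairs: 8

count = 8; pairs: (0,3), (0,4), (1,4), (2,4), (2,5), (2,6), (3,5), (3,6)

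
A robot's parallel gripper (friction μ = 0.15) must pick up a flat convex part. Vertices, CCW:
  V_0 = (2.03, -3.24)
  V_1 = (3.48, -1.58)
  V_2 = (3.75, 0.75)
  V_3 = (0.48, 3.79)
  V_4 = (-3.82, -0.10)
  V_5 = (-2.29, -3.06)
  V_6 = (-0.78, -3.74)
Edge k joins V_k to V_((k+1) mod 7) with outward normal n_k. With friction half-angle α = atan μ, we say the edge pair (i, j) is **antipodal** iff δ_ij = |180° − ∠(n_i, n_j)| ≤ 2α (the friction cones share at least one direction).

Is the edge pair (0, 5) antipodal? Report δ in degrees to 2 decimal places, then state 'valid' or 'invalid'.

δ = 106.89°, invalid

α = atan 0.15 = 8.53°;  2α = 17.06°
edge 0: e_0 = (+1.45, +1.66);  n_0 = (+0.7531, -0.6579)
edge 5: e_5 = (+1.51, -0.68);  n_5 = (-0.4106, -0.9118)
∠(n_0, n_5) = 73.11°
δ = |180° − 73.11°| = 106.89°
106.89° > 2α = 17.06°  →  invalid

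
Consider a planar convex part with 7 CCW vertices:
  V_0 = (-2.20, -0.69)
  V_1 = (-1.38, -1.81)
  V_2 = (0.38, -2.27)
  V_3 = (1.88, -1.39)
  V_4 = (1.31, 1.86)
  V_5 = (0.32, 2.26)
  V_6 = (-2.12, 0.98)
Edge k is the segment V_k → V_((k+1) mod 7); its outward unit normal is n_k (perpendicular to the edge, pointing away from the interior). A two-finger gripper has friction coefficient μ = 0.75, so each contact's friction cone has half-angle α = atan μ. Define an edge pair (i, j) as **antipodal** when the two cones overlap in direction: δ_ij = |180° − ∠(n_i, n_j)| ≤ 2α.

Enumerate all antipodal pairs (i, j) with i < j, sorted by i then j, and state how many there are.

α = atan 0.75 = 36.87°;  2α = 73.74°
n_0 = (-0.8069, -0.5907)
n_1 = (-0.2529, -0.9675)
n_2 = (+0.5060, -0.8625)
n_3 = (+0.9850, +0.1727)
n_4 = (+0.3746, +0.9272)
n_5 = (-0.4645, +0.8855)
n_6 = (-0.9989, +0.0478)
  (0,1): δ = 140.86°  ·
  (0,2): δ = 95.81°  ·
  (0,3): δ = 26.26°  ✓
  (0,4): δ = 31.79°  ✓
  (0,5): δ = 81.47°  ·
  (0,6): δ = 141.05°  ·
  (1,2): δ = 134.95°  ·
  (1,3): δ = 65.40°  ✓
  (1,4): δ = 7.35°  ✓
  (1,5): δ = 42.33°  ✓
  (1,6): δ = 101.90°  ·
  (2,3): δ = 110.45°  ·
  (2,4): δ = 52.40°  ✓
  (2,5): δ = 2.72°  ✓
  (2,6): δ = 56.86°  ✓
  (3,4): δ = 121.95°  ·
  (3,5): δ = 72.27°  ✓
  (3,6): δ = 12.69°  ✓
  (4,5): δ = 130.32°  ·
  (4,6): δ = 70.74°  ✓
  (5,6): δ = 120.42°  ·
antipodal pairs: 11

count = 11; pairs: (0,3), (0,4), (1,3), (1,4), (1,5), (2,4), (2,5), (2,6), (3,5), (3,6), (4,6)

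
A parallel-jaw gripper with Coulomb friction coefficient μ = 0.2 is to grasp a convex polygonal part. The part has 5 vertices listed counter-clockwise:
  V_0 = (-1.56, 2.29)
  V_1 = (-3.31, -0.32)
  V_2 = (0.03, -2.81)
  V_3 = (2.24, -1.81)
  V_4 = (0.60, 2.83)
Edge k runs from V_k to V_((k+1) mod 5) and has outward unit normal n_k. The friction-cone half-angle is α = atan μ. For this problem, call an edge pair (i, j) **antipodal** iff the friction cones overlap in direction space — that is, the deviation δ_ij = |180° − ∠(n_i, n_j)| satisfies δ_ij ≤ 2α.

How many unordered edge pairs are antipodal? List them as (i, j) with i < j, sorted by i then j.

count = 1; pairs: (2,4)

α = atan 0.2 = 11.31°;  2α = 22.62°
n_0 = (-0.8306, +0.5569)
n_1 = (-0.5977, -0.8017)
n_2 = (+0.4122, -0.9111)
n_3 = (+0.9428, +0.3332)
n_4 = (-0.2425, +0.9701)
  (0,1): δ = 92.86°  ·
  (0,2): δ = 31.81°  ·
  (0,3): δ = 53.31°  ·
  (0,4): δ = 137.88°  ·
  (1,2): δ = 118.95°  ·
  (1,3): δ = 33.83°  ·
  (1,4): δ = 50.74°  ·
  (2,3): δ = 94.88°  ·
  (2,4): δ = 10.31°  ✓
  (3,4): δ = 95.43°  ·
antipodal pairs: 1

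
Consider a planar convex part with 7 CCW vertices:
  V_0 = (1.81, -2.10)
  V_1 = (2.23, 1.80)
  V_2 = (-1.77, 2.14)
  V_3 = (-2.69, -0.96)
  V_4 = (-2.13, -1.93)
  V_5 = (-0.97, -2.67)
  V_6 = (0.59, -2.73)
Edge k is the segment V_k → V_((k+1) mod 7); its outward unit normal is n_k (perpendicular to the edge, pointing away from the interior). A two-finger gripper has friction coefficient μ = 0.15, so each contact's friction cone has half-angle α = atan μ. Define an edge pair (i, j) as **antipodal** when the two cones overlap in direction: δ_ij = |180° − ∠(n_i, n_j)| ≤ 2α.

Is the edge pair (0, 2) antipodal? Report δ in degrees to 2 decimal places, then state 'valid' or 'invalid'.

δ = 10.38°, valid

α = atan 0.15 = 8.53°;  2α = 17.06°
edge 0: e_0 = (+0.42, +3.90);  n_0 = (+0.9943, -0.1071)
edge 2: e_2 = (-0.92, -3.10);  n_2 = (-0.9587, +0.2845)
∠(n_0, n_2) = 169.62°
δ = |180° − 169.62°| = 10.38°
10.38° ≤ 2α = 17.06°  →  valid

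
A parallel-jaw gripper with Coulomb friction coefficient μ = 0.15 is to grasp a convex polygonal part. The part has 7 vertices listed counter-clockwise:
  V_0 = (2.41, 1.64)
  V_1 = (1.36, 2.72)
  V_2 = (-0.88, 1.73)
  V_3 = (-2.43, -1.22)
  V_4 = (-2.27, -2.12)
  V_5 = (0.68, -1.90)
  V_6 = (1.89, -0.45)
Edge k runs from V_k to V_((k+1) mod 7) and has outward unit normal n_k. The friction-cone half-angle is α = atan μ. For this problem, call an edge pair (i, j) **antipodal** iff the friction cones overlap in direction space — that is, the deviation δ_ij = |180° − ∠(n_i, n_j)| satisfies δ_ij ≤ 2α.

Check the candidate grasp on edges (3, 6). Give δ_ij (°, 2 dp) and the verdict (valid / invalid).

α = atan 0.15 = 8.53°;  2α = 17.06°
edge 3: e_3 = (+0.16, -0.90);  n_3 = (-0.9846, -0.1750)
edge 6: e_6 = (+0.52, +2.09);  n_6 = (+0.9704, -0.2414)
∠(n_3, n_6) = 155.95°
δ = |180° − 155.95°| = 24.05°
24.05° > 2α = 17.06°  →  invalid

δ = 24.05°, invalid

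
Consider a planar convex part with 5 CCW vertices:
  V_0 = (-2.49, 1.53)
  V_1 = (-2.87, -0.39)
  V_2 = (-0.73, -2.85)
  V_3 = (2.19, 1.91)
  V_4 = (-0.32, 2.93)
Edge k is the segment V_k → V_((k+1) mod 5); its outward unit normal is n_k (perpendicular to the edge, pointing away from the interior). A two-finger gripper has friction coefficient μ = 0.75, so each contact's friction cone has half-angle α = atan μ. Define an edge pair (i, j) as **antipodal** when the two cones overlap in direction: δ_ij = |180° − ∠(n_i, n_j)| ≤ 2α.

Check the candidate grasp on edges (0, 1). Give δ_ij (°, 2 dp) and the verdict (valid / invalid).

α = atan 0.75 = 36.87°;  2α = 73.74°
edge 0: e_0 = (-0.38, -1.92);  n_0 = (-0.9810, +0.1942)
edge 1: e_1 = (+2.14, -2.46);  n_1 = (-0.7545, -0.6563)
∠(n_0, n_1) = 52.22°
δ = |180° − 52.22°| = 127.78°
127.78° > 2α = 73.74°  →  invalid

δ = 127.78°, invalid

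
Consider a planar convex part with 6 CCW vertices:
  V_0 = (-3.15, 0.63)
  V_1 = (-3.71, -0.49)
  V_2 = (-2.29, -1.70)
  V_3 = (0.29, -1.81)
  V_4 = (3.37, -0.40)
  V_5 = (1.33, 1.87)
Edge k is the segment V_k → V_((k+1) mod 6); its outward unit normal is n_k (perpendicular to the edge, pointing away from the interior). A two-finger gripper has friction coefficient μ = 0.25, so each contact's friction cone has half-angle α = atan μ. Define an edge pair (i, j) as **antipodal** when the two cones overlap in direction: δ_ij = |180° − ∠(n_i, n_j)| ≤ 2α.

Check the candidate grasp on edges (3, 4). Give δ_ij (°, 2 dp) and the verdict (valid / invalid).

α = atan 0.25 = 14.04°;  2α = 28.07°
edge 3: e_3 = (+3.08, +1.41);  n_3 = (+0.4162, -0.9093)
edge 4: e_4 = (-2.04, +2.27);  n_4 = (+0.7438, +0.6684)
∠(n_3, n_4) = 107.35°
δ = |180° − 107.35°| = 72.65°
72.65° > 2α = 28.07°  →  invalid

δ = 72.65°, invalid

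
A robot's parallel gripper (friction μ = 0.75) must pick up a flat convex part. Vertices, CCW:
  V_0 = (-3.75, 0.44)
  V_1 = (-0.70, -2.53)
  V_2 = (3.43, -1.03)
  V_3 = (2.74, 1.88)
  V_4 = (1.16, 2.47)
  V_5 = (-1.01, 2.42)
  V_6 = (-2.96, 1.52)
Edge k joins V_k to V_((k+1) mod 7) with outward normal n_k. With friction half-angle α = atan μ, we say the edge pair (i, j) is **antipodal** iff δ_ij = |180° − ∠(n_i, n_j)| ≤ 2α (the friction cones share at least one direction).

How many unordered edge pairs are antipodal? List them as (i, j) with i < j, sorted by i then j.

α = atan 0.75 = 36.87°;  2α = 73.74°
n_0 = (-0.6976, -0.7164)
n_1 = (+0.3414, -0.9399)
n_2 = (+0.9730, +0.2307)
n_3 = (+0.3498, +0.9368)
n_4 = (-0.0230, +0.9997)
n_5 = (-0.4191, +0.9080)
n_6 = (-0.8071, +0.5904)
  (0,1): δ = 115.80°  ·
  (0,2): δ = 32.42°  ✓
  (0,3): δ = 23.76°  ✓
  (0,4): δ = 45.56°  ✓
  (0,5): δ = 69.01°  ✓
  (0,6): δ = 98.05°  ·
  (1,2): δ = 96.62°  ·
  (1,3): δ = 40.44°  ✓
  (1,4): δ = 18.64°  ✓
  (1,5): δ = 4.81°  ✓
  (1,6): δ = 33.85°  ✓
  (2,3): δ = 123.82°  ·
  (2,4): δ = 102.02°  ·
  (2,5): δ = 78.56°  ·
  (2,6): δ = 49.52°  ✓
  (3,4): δ = 158.20°  ·
  (3,5): δ = 134.75°  ·
  (3,6): δ = 105.71°  ·
  (4,5): δ = 156.54°  ·
  (4,6): δ = 127.50°  ·
  (5,6): δ = 150.96°  ·
antipodal pairs: 9

count = 9; pairs: (0,2), (0,3), (0,4), (0,5), (1,3), (1,4), (1,5), (1,6), (2,6)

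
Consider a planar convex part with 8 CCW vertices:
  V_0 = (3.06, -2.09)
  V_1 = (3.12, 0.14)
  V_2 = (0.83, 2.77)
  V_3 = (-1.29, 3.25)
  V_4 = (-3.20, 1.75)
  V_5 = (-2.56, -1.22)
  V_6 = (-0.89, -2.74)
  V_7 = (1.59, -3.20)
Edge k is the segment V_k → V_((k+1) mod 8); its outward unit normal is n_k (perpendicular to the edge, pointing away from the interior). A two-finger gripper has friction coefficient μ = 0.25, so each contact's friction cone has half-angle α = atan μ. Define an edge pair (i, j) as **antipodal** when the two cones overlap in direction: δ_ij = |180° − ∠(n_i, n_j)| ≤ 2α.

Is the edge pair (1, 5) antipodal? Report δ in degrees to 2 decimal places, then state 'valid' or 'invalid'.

α = atan 0.25 = 14.04°;  2α = 28.07°
edge 1: e_1 = (-2.29, +2.63);  n_1 = (+0.7542, +0.6567)
edge 5: e_5 = (+1.67, -1.52);  n_5 = (-0.6731, -0.7395)
∠(n_1, n_5) = 173.35°
δ = |180° − 173.35°| = 6.65°
6.65° ≤ 2α = 28.07°  →  valid

δ = 6.65°, valid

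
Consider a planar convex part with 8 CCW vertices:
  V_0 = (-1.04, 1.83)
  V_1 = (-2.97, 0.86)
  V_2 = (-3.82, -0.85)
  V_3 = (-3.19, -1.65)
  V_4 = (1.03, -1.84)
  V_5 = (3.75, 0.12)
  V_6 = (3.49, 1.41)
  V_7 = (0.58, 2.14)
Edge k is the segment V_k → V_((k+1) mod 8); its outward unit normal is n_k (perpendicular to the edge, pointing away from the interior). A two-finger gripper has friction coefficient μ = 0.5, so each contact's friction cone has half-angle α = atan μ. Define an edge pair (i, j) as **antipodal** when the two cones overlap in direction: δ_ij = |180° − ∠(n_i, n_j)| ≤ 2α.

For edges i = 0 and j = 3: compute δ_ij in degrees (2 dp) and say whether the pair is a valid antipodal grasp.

δ = 29.26°, valid

α = atan 0.5 = 26.57°;  2α = 53.13°
edge 0: e_0 = (-1.93, -0.97);  n_0 = (-0.4491, +0.8935)
edge 3: e_3 = (+4.22, -0.19);  n_3 = (-0.0450, -0.9990)
∠(n_0, n_3) = 150.74°
δ = |180° − 150.74°| = 29.26°
29.26° ≤ 2α = 53.13°  →  valid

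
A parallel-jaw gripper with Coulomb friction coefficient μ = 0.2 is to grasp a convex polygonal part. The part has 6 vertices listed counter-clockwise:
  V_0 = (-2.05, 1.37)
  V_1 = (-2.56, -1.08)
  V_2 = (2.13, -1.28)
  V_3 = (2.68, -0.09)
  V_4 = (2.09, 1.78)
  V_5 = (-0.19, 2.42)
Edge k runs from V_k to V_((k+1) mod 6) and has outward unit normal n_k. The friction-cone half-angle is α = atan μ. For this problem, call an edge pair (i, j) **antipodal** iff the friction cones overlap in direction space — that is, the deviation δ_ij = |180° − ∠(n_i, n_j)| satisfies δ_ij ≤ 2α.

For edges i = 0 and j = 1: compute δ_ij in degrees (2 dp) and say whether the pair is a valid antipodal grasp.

δ = 80.68°, invalid

α = atan 0.2 = 11.31°;  2α = 22.62°
edge 0: e_0 = (-0.51, -2.45);  n_0 = (-0.9790, +0.2038)
edge 1: e_1 = (+4.69, -0.20);  n_1 = (-0.0426, -0.9991)
∠(n_0, n_1) = 99.32°
δ = |180° − 99.32°| = 80.68°
80.68° > 2α = 22.62°  →  invalid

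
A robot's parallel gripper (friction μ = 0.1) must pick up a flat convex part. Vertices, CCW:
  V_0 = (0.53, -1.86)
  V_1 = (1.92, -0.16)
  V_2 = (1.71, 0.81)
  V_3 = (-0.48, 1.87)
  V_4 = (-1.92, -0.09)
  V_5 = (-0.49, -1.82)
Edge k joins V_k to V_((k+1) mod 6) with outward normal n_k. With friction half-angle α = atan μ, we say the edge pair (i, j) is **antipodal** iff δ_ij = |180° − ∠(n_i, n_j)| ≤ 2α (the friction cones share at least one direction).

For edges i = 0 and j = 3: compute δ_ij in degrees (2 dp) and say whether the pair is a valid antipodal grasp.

δ = 2.97°, valid

α = atan 0.1 = 5.71°;  2α = 11.42°
edge 0: e_0 = (+1.39, +1.70);  n_0 = (+0.7742, -0.6330)
edge 3: e_3 = (-1.44, -1.96);  n_3 = (-0.8059, +0.5921)
∠(n_0, n_3) = 177.03°
δ = |180° − 177.03°| = 2.97°
2.97° ≤ 2α = 11.42°  →  valid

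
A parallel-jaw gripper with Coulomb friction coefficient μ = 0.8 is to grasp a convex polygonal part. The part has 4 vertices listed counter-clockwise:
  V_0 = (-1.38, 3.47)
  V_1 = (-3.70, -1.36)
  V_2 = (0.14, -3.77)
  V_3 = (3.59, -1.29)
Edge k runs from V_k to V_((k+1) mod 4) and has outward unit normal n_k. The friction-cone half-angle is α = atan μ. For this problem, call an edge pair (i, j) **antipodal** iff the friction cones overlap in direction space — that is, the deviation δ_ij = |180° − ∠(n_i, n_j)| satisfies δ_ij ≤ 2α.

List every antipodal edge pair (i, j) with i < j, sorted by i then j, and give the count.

α = atan 0.8 = 38.66°;  2α = 77.32°
n_0 = (-0.9014, +0.4330)
n_1 = (-0.5316, -0.8470)
n_2 = (+0.5837, -0.8120)
n_3 = (+0.6917, +0.7222)
  (0,1): δ = 96.46°  ·
  (0,2): δ = 28.63°  ✓
  (0,3): δ = 71.89°  ✓
  (1,2): δ = 112.18°  ·
  (1,3): δ = 11.65°  ✓
  (2,3): δ = 79.47°  ·
antipodal pairs: 3

count = 3; pairs: (0,2), (0,3), (1,3)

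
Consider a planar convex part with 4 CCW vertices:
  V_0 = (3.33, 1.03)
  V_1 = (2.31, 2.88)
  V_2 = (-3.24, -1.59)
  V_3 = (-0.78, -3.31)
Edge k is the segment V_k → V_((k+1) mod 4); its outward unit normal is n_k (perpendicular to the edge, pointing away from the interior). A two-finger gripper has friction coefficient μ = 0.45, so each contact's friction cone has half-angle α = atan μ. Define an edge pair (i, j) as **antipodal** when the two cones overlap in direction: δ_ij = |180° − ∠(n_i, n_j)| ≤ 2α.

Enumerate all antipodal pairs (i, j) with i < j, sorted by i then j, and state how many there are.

α = atan 0.45 = 24.23°;  2α = 48.46°
n_0 = (+0.8757, +0.4828)
n_1 = (-0.6273, +0.7788)
n_2 = (-0.5730, -0.8195)
n_3 = (+0.7261, -0.6876)
  (0,1): δ = 80.02°  ·
  (0,2): δ = 26.17°  ✓
  (0,3): δ = 107.69°  ·
  (1,2): δ = 73.81°  ·
  (1,3): δ = 7.71°  ✓
  (2,3): δ = 98.48°  ·
antipodal pairs: 2

count = 2; pairs: (0,2), (1,3)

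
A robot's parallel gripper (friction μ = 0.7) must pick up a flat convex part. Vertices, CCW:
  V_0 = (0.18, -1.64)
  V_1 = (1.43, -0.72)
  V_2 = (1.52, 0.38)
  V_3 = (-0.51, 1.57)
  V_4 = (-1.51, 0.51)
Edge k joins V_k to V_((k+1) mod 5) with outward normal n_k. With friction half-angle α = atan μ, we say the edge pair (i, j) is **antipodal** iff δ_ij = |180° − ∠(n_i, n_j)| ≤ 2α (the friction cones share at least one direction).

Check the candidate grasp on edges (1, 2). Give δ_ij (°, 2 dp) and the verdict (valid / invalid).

δ = 115.70°, invalid

α = atan 0.7 = 34.99°;  2α = 69.98°
edge 1: e_1 = (+0.09, +1.10);  n_1 = (+0.9967, -0.0815)
edge 2: e_2 = (-2.03, +1.19);  n_2 = (+0.5057, +0.8627)
∠(n_1, n_2) = 64.30°
δ = |180° − 64.30°| = 115.70°
115.70° > 2α = 69.98°  →  invalid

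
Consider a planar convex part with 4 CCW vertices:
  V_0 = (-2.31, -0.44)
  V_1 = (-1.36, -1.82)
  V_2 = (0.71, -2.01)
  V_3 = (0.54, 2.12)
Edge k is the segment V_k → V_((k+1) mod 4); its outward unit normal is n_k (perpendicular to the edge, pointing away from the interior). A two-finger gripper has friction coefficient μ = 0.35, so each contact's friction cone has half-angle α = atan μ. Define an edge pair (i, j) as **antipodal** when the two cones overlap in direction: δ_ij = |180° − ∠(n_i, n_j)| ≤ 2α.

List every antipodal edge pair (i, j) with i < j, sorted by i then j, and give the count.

α = atan 0.35 = 19.29°;  2α = 38.58°
n_0 = (-0.8237, -0.5670)
n_1 = (-0.0914, -0.9958)
n_2 = (+0.9992, +0.0411)
n_3 = (-0.6682, +0.7439)
  (0,1): δ = 129.79°  ·
  (0,2): δ = 32.19°  ✓
  (0,3): δ = 97.39°  ·
  (1,2): δ = 82.40°  ·
  (1,3): δ = 47.18°  ·
  (2,3): δ = 50.43°  ·
antipodal pairs: 1

count = 1; pairs: (0,2)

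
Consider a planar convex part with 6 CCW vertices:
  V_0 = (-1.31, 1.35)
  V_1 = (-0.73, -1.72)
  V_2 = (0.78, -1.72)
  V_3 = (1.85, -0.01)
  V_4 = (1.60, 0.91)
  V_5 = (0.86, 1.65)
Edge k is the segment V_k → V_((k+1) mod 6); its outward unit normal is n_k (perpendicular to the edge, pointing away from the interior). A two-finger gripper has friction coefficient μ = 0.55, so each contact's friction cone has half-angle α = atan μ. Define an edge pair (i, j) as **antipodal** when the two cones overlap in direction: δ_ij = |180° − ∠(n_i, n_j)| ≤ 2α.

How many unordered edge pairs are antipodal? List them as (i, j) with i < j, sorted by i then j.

count = 6; pairs: (0,2), (0,3), (0,4), (1,4), (1,5), (2,5)

α = atan 0.55 = 28.81°;  2α = 57.62°
n_0 = (-0.9826, -0.1856)
n_1 = (+0.0000, -1.0000)
n_2 = (+0.8477, -0.5304)
n_3 = (+0.9650, +0.2622)
n_4 = (+0.7071, +0.7071)
n_5 = (-0.1369, +0.9906)
  (0,1): δ = 100.70°  ·
  (0,2): δ = 42.73°  ✓
  (0,3): δ = 4.50°  ✓
  (0,4): δ = 34.30°  ✓
  (0,5): δ = 87.17°  ·
  (1,2): δ = 122.04°  ·
  (1,3): δ = 74.80°  ·
  (1,4): δ = 45.00°  ✓
  (1,5): δ = 7.87°  ✓
  (2,3): δ = 132.76°  ·
  (2,4): δ = 102.96°  ·
  (2,5): δ = 50.09°  ✓
  (3,4): δ = 150.20°  ·
  (3,5): δ = 97.33°  ·
  (4,5): δ = 127.13°  ·
antipodal pairs: 6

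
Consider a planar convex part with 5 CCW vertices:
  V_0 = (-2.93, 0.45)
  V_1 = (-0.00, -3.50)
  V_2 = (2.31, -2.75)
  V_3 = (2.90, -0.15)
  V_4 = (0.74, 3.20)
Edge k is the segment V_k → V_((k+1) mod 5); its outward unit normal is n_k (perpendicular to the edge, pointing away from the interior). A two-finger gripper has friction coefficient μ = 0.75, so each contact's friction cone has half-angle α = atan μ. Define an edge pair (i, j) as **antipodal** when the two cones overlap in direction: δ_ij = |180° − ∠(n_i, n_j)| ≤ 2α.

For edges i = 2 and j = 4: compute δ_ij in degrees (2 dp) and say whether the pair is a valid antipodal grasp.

δ = 40.37°, valid

α = atan 0.75 = 36.87°;  2α = 73.74°
edge 2: e_2 = (+0.59, +2.60);  n_2 = (+0.9752, -0.2213)
edge 4: e_4 = (-3.67, -2.75);  n_4 = (-0.5997, +0.8003)
∠(n_2, n_4) = 139.63°
δ = |180° − 139.63°| = 40.37°
40.37° ≤ 2α = 73.74°  →  valid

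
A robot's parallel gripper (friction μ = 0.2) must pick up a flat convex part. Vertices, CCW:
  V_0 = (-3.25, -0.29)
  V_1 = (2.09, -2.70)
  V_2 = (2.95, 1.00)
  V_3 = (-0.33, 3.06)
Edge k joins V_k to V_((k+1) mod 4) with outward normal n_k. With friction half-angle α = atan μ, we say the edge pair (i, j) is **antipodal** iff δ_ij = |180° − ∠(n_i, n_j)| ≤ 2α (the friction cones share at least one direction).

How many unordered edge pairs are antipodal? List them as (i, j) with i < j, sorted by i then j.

count = 1; pairs: (0,2)

α = atan 0.2 = 11.31°;  2α = 22.62°
n_0 = (-0.4114, -0.9115)
n_1 = (+0.9740, -0.2264)
n_2 = (+0.5319, +0.8468)
n_3 = (-0.7538, +0.6571)
  (0,1): δ = 78.79°  ·
  (0,2): δ = 7.84°  ✓
  (0,3): δ = 73.21°  ·
  (1,2): δ = 109.05°  ·
  (1,3): δ = 27.99°  ·
  (2,3): δ = 98.95°  ·
antipodal pairs: 1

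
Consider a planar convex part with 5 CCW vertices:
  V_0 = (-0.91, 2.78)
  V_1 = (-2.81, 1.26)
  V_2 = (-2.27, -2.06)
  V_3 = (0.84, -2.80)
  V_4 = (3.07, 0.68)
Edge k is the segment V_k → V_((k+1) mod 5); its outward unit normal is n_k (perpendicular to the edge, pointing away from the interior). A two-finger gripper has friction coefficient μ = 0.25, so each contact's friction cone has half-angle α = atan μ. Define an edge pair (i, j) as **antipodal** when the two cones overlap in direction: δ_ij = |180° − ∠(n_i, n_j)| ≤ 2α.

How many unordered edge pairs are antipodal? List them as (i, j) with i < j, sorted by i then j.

α = atan 0.25 = 14.04°;  2α = 28.07°
n_0 = (-0.6247, +0.7809)
n_1 = (-0.9870, -0.1605)
n_2 = (-0.2315, -0.9728)
n_3 = (+0.8420, -0.5395)
n_4 = (+0.4667, +0.8844)
  (0,1): δ = 119.42°  ·
  (0,2): δ = 52.04°  ·
  (0,3): δ = 18.69°  ✓
  (0,4): δ = 113.52°  ·
  (1,2): δ = 112.62°  ·
  (1,3): δ = 41.89°  ·
  (1,4): δ = 52.94°  ·
  (2,3): δ = 109.27°  ·
  (2,4): δ = 14.43°  ✓
  (3,4): δ = 85.17°  ·
antipodal pairs: 2

count = 2; pairs: (0,3), (2,4)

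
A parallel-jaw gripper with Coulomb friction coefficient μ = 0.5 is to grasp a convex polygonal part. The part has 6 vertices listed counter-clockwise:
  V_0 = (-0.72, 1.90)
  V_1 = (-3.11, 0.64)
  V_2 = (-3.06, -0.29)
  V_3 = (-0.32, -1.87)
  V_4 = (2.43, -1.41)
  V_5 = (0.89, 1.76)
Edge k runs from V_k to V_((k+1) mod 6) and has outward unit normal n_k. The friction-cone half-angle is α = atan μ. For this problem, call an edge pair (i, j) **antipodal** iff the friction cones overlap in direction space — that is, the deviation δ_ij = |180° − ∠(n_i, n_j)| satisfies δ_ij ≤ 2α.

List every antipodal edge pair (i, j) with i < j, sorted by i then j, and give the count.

count = 5; pairs: (0,3), (1,4), (2,4), (2,5), (3,5)

α = atan 0.5 = 26.57°;  2α = 53.13°
n_0 = (-0.4664, +0.8846)
n_1 = (-0.9986, -0.0537)
n_2 = (-0.4995, -0.8663)
n_3 = (+0.1650, -0.9863)
n_4 = (+0.8995, +0.4370)
n_5 = (+0.0866, +0.9962)
  (0,1): δ = 114.72°  ·
  (0,2): δ = 57.77°  ·
  (0,3): δ = 18.30°  ✓
  (0,4): δ = 88.11°  ·
  (0,5): δ = 147.23°  ·
  (1,2): δ = 123.05°  ·
  (1,3): δ = 83.58°  ·
  (1,4): δ = 22.83°  ✓
  (1,5): δ = 81.95°  ·
  (2,3): δ = 140.53°  ·
  (2,4): δ = 34.12°  ✓
  (2,5): δ = 25.00°  ✓
  (3,4): δ = 73.59°  ·
  (3,5): δ = 14.47°  ✓
  (4,5): δ = 120.88°  ·
antipodal pairs: 5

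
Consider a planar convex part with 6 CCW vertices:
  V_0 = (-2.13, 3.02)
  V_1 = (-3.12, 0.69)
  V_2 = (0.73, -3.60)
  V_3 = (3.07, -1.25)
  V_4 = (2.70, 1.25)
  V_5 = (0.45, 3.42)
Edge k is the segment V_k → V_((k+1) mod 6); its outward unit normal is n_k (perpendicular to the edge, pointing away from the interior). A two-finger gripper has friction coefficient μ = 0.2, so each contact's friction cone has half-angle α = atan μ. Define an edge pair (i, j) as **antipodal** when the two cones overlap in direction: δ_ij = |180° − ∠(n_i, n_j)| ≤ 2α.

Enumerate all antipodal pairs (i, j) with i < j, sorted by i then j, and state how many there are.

α = atan 0.2 = 11.31°;  2α = 22.62°
n_0 = (-0.9204, +0.3911)
n_1 = (-0.7442, -0.6679)
n_2 = (+0.7086, -0.7056)
n_3 = (+0.9892, +0.1464)
n_4 = (+0.6942, +0.7198)
n_5 = (-0.1532, +0.9882)
  (0,1): δ = 115.07°  ·
  (0,2): δ = 21.86°  ✓
  (0,3): δ = 31.44°  ·
  (0,4): δ = 69.06°  ·
  (0,5): δ = 121.83°  ·
  (1,2): δ = 86.78°  ·
  (1,3): δ = 33.49°  ·
  (1,4): δ = 4.13°  ✓
  (1,5): δ = 56.91°  ·
  (2,3): δ = 126.70°  ·
  (2,4): δ = 89.09°  ·
  (2,5): δ = 36.31°  ·
  (3,4): δ = 142.38°  ·
  (3,5): δ = 89.61°  ·
  (4,5): δ = 127.22°  ·
antipodal pairs: 2

count = 2; pairs: (0,2), (1,4)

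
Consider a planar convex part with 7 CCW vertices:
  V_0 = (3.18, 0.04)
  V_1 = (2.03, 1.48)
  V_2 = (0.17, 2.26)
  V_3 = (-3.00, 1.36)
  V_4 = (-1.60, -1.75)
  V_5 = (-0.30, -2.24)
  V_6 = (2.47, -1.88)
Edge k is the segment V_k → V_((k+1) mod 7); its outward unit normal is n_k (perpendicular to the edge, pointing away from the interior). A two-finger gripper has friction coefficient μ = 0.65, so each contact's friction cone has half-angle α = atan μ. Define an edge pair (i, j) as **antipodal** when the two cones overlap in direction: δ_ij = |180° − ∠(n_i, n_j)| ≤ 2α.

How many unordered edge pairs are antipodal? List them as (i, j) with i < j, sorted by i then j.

α = atan 0.65 = 33.02°;  2α = 66.05°
n_0 = (+0.7814, +0.6240)
n_1 = (+0.3867, +0.9222)
n_2 = (-0.2731, +0.9620)
n_3 = (-0.9119, -0.4105)
n_4 = (-0.3527, -0.9357)
n_5 = (+0.1289, -0.9917)
n_6 = (+0.9379, -0.3468)
  (0,1): δ = 151.36°  ·
  (0,2): δ = 112.76°  ·
  (0,3): δ = 14.38°  ✓
  (0,4): δ = 30.74°  ✓
  (0,5): δ = 58.79°  ✓
  (0,6): δ = 121.09°  ·
  (1,2): δ = 141.40°  ·
  (1,3): δ = 43.01°  ✓
  (1,4): δ = 2.10°  ✓
  (1,5): δ = 30.16°  ✓
  (1,6): δ = 92.46°  ·
  (2,3): δ = 81.61°  ·
  (2,4): δ = 36.50°  ✓
  (2,5): δ = 8.44°  ✓
  (2,6): δ = 53.86°  ✓
  (3,4): δ = 134.89°  ·
  (3,5): δ = 106.83°  ·
  (3,6): δ = 44.53°  ✓
  (4,5): δ = 151.94°  ·
  (4,6): δ = 89.64°  ·
  (5,6): δ = 117.70°  ·
antipodal pairs: 10

count = 10; pairs: (0,3), (0,4), (0,5), (1,3), (1,4), (1,5), (2,4), (2,5), (2,6), (3,6)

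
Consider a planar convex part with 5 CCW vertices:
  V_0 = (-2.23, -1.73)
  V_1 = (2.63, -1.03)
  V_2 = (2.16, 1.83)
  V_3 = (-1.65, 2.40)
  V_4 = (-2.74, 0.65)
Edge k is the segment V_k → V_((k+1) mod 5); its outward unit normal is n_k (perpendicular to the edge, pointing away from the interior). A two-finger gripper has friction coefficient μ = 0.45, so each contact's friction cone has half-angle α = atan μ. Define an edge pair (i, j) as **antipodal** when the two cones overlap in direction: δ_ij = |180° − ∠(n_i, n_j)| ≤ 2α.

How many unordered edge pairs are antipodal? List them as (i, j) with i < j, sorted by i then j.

α = atan 0.45 = 24.23°;  2α = 48.46°
n_0 = (+0.1426, -0.9898)
n_1 = (+0.9868, +0.1622)
n_2 = (+0.1480, +0.9890)
n_3 = (-0.8488, +0.5287)
n_4 = (-0.9778, -0.2095)
  (0,1): δ = 88.86°  ·
  (0,2): δ = 16.70°  ✓
  (0,3): δ = 49.89°  ·
  (0,4): δ = 93.90°  ·
  (1,2): δ = 107.84°  ·
  (1,3): δ = 41.25°  ✓
  (1,4): δ = 2.76°  ✓
  (2,3): δ = 113.41°  ·
  (2,4): δ = 69.40°  ·
  (3,4): δ = 135.99°  ·
antipodal pairs: 3

count = 3; pairs: (0,2), (1,3), (1,4)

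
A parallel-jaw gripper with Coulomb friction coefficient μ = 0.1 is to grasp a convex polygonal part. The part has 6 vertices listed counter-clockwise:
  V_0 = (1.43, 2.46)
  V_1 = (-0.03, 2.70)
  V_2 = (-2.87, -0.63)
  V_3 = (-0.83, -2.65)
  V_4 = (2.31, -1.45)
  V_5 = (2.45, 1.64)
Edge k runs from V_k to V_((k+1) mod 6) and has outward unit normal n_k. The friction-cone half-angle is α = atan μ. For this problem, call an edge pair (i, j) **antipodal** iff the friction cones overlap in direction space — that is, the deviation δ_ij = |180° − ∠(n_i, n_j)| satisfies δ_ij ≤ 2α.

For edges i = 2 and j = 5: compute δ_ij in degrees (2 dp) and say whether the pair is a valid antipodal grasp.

α = atan 0.1 = 5.71°;  2α = 11.42°
edge 2: e_2 = (+2.04, -2.02);  n_2 = (-0.7036, -0.7106)
edge 5: e_5 = (-1.02, +0.82);  n_5 = (+0.6266, +0.7794)
∠(n_2, n_5) = 174.08°
δ = |180° − 174.08°| = 5.92°
5.92° ≤ 2α = 11.42°  →  valid

δ = 5.92°, valid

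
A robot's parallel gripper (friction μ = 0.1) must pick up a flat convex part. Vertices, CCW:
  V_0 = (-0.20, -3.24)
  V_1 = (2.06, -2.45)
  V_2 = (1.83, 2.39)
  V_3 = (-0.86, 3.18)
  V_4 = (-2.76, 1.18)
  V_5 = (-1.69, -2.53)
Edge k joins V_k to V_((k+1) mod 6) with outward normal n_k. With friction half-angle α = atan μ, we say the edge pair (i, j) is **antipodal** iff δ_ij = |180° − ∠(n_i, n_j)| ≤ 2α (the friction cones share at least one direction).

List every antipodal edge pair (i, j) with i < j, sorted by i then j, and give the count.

α = atan 0.1 = 5.71°;  2α = 11.42°
n_0 = (+0.3300, -0.9440)
n_1 = (+0.9989, +0.0475)
n_2 = (+0.2818, +0.9595)
n_3 = (-0.7250, +0.6887)
n_4 = (-0.9608, -0.2771)
n_5 = (-0.4302, -0.9027)
  (0,1): δ = 106.55°  ·
  (0,2): δ = 35.63°  ·
  (0,3): δ = 27.20°  ·
  (0,4): δ = 86.82°  ·
  (0,5): δ = 135.25°  ·
  (1,2): δ = 109.09°  ·
  (1,3): δ = 46.25°  ·
  (1,4): δ = 13.37°  ·
  (1,5): δ = 61.80°  ·
  (2,3): δ = 117.16°  ·
  (2,4): δ = 57.55°  ·
  (2,5): δ = 9.11°  ✓
  (3,4): δ = 120.38°  ·
  (3,5): δ = 71.95°  ·
  (4,5): δ = 131.57°  ·
antipodal pairs: 1

count = 1; pairs: (2,5)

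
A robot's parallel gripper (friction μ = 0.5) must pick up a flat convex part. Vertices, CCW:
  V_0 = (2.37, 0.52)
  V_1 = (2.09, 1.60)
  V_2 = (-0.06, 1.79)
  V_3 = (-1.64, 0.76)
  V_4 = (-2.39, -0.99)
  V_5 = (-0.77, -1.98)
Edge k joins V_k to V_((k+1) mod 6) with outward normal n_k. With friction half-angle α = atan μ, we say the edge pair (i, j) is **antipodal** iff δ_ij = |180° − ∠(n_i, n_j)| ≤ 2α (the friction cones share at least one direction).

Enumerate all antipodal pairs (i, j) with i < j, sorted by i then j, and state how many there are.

α = atan 0.5 = 26.57°;  2α = 53.13°
n_0 = (+0.9680, +0.2510)
n_1 = (+0.0880, +0.9961)
n_2 = (-0.5461, +0.8377)
n_3 = (-0.9191, +0.3939)
n_4 = (-0.5215, -0.8533)
n_5 = (+0.6229, -0.7823)
  (0,1): δ = 109.58°  ·
  (0,2): δ = 71.43°  ·
  (0,3): δ = 37.73°  ✓
  (0,4): δ = 44.04°  ✓
  (0,5): δ = 113.99°  ·
  (1,2): δ = 141.85°  ·
  (1,3): δ = 108.15°  ·
  (1,4): δ = 26.38°  ✓
  (1,5): δ = 43.58°  ✓
  (2,3): δ = 146.30°  ·
  (2,4): δ = 64.53°  ·
  (2,5): δ = 5.43°  ✓
  (3,4): δ = 98.23°  ·
  (3,5): δ = 28.28°  ✓
  (4,5): δ = 110.04°  ·
antipodal pairs: 6

count = 6; pairs: (0,3), (0,4), (1,4), (1,5), (2,5), (3,5)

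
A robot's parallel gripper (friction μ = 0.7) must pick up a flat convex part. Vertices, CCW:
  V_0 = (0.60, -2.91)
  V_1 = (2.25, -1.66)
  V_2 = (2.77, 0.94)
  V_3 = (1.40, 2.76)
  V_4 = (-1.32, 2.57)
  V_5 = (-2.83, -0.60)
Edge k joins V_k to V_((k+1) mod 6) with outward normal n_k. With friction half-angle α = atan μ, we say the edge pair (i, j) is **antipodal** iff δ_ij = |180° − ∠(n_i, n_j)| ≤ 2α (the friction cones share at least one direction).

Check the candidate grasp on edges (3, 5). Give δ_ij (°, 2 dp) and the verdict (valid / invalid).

δ = 37.95°, valid

α = atan 0.7 = 34.99°;  2α = 69.98°
edge 3: e_3 = (-2.72, -0.19);  n_3 = (-0.0697, +0.9976)
edge 5: e_5 = (+3.43, -2.31);  n_5 = (-0.5586, -0.8294)
∠(n_3, n_5) = 142.05°
δ = |180° − 142.05°| = 37.95°
37.95° ≤ 2α = 69.98°  →  valid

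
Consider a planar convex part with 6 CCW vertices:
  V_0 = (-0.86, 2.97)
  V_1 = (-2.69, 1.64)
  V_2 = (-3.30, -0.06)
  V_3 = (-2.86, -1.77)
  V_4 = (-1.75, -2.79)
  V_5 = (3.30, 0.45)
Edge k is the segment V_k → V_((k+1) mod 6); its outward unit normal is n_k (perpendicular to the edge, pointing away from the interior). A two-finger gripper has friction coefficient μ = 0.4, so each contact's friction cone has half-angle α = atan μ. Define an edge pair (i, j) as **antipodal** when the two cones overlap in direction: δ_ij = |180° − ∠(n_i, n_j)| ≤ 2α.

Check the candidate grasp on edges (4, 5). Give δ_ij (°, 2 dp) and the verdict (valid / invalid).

α = atan 0.4 = 21.80°;  2α = 43.60°
edge 4: e_4 = (+5.05, +3.24);  n_4 = (+0.5400, -0.8417)
edge 5: e_5 = (-4.16, +2.52);  n_5 = (+0.5181, +0.8553)
∠(n_4, n_5) = 116.11°
δ = |180° − 116.11°| = 63.89°
63.89° > 2α = 43.60°  →  invalid

δ = 63.89°, invalid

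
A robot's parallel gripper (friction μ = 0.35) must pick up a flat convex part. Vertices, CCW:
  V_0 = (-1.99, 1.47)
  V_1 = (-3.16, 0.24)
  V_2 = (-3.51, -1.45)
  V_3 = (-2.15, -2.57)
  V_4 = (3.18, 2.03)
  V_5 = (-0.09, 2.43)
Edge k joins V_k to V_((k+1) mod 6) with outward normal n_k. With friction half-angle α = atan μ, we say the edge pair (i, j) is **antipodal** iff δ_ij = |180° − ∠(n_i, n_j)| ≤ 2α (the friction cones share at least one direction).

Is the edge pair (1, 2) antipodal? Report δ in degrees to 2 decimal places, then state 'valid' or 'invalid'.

δ = 117.77°, invalid

α = atan 0.35 = 19.29°;  2α = 38.58°
edge 1: e_1 = (-0.35, -1.69);  n_1 = (-0.9792, +0.2028)
edge 2: e_2 = (+1.36, -1.12);  n_2 = (-0.6357, -0.7719)
∠(n_1, n_2) = 62.23°
δ = |180° − 62.23°| = 117.77°
117.77° > 2α = 38.58°  →  invalid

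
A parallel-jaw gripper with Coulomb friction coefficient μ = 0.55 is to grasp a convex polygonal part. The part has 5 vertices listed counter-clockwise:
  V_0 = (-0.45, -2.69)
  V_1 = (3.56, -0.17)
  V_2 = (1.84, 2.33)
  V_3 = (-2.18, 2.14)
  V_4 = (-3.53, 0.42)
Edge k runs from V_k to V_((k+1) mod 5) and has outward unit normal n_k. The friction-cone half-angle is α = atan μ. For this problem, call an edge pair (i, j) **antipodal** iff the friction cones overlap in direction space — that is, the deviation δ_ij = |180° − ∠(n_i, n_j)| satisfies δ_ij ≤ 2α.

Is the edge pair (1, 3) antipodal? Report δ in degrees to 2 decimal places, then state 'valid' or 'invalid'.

α = atan 0.55 = 28.81°;  2α = 57.62°
edge 1: e_1 = (-1.72, +2.50);  n_1 = (+0.8238, +0.5668)
edge 3: e_3 = (-1.35, -1.72);  n_3 = (-0.7866, +0.6174)
∠(n_1, n_3) = 107.34°
δ = |180° − 107.34°| = 72.66°
72.66° > 2α = 57.62°  →  invalid

δ = 72.66°, invalid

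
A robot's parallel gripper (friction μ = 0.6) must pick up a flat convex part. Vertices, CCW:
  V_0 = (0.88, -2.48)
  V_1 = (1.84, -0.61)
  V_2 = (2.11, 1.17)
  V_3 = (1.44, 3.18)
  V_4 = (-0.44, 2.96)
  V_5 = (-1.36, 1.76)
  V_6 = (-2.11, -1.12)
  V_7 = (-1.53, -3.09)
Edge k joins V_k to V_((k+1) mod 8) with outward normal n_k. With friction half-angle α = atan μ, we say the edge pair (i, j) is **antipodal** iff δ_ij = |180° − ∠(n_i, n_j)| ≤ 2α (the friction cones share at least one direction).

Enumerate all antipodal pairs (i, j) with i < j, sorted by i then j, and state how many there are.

count = 13; pairs: (0,3), (0,4), (0,5), (0,6), (1,4), (1,5), (1,6), (2,4), (2,5), (2,6), (3,7), (4,7), (5,7)

α = atan 0.6 = 30.96°;  2α = 61.93°
n_0 = (+0.8896, -0.4567)
n_1 = (+0.9887, -0.1500)
n_2 = (+0.9487, +0.3162)
n_3 = (-0.1162, +0.9932)
n_4 = (-0.7936, +0.6084)
n_5 = (-0.9677, +0.2520)
n_6 = (-0.9593, -0.2824)
n_7 = (+0.2454, -0.9694)
  (0,1): δ = 161.45°  ·
  (0,2): δ = 134.39°  ·
  (0,3): δ = 56.15°  ✓
  (0,4): δ = 10.30°  ✓
  (0,5): δ = 12.58°  ✓
  (0,6): δ = 43.58°  ✓
  (0,7): δ = 131.38°  ·
  (1,2): δ = 152.94°  ·
  (1,3): δ = 74.70°  ·
  (1,4): δ = 28.85°  ✓
  (1,5): δ = 5.97°  ✓
  (1,6): δ = 25.03°  ✓
  (1,7): δ = 112.83°  ·
  (2,3): δ = 101.76°  ·
  (2,4): δ = 55.91°  ✓
  (2,5): δ = 33.03°  ✓
  (2,6): δ = 2.03°  ✓
  (2,7): δ = 85.77°  ·
  (3,4): δ = 134.15°  ·
  (3,5): δ = 111.27°  ·
  (3,6): δ = 80.27°  ·
  (3,7): δ = 7.53°  ✓
  (4,5): δ = 157.12°  ·
  (4,6): δ = 126.12°  ·
  (4,7): δ = 38.32°  ✓
  (5,6): δ = 149.00°  ·
  (5,7): δ = 61.20°  ✓
  (6,7): δ = 92.20°  ·
antipodal pairs: 13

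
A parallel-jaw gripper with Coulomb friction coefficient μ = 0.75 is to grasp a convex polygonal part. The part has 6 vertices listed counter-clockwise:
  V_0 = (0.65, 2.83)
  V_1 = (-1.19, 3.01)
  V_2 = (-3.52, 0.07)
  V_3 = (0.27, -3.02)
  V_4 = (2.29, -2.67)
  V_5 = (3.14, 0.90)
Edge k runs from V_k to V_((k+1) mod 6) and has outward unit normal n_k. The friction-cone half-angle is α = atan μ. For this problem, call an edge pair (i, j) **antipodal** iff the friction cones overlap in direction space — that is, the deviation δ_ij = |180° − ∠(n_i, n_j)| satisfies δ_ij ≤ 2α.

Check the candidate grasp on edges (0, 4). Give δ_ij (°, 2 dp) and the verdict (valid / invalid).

δ = 82.19°, invalid

α = atan 0.75 = 36.87°;  2α = 73.74°
edge 0: e_0 = (-1.84, +0.18);  n_0 = (+0.0974, +0.9952)
edge 4: e_4 = (+0.85, +3.57);  n_4 = (+0.9728, -0.2316)
∠(n_0, n_4) = 97.81°
δ = |180° − 97.81°| = 82.19°
82.19° > 2α = 73.74°  →  invalid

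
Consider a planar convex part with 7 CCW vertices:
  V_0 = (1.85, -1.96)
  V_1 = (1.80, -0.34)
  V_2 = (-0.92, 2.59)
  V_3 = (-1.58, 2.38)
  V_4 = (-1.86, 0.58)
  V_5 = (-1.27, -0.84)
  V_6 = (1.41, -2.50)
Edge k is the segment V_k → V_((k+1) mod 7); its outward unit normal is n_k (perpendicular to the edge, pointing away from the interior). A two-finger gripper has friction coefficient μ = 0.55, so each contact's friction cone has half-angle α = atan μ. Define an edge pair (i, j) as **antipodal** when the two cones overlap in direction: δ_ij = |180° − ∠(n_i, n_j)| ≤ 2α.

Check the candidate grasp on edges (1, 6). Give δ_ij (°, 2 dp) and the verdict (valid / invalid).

α = atan 0.55 = 28.81°;  2α = 57.62°
edge 1: e_1 = (-2.72, +2.93);  n_1 = (+0.7329, +0.6804)
edge 6: e_6 = (+0.44, +0.54);  n_6 = (+0.7752, -0.6317)
∠(n_1, n_6) = 82.05°
δ = |180° − 82.05°| = 97.95°
97.95° > 2α = 57.62°  →  invalid

δ = 97.95°, invalid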